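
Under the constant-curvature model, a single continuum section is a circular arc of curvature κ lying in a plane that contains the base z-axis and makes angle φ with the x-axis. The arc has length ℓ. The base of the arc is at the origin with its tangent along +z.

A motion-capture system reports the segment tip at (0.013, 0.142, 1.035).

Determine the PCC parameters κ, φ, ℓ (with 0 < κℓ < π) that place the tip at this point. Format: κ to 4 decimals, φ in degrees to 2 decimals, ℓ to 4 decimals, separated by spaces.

ρ = √(x²+y²) = √(0.013² + 0.142²) = 0.14259
φ = atan2(y, x) mod 360° = atan2(0.142, 0.013) = 84.7692°
|p|² = ρ² + z² = 0.14259² + 1.035² = 1.09156
κ = 2ρ / |p|² = 2×0.14259 / 1.09156 = 0.26127
θ = 2·atan2(ρ, z) = 2·atan2(0.14259, 1.035) = 0.27382 rad
ℓ = θ/κ = 0.27382/0.26127 = 1.04805

0.2613 84.77 1.0480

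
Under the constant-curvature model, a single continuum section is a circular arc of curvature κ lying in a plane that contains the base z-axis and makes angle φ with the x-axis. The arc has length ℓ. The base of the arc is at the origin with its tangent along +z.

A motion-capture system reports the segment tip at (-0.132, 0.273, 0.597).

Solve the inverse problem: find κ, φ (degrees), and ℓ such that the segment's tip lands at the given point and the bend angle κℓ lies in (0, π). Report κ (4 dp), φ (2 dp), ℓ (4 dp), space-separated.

1.3526 115.80 0.6949

ρ = √(x²+y²) = √(-0.132² + 0.273²) = 0.30324
φ = atan2(y, x) mod 360° = atan2(0.273, -0.132) = 115.8045°
|p|² = ρ² + z² = 0.30324² + 0.597² = 0.44836
κ = 2ρ / |p|² = 2×0.30324 / 0.44836 = 1.35265
θ = 2·atan2(ρ, z) = 2·atan2(0.30324, 0.597) = 0.93995 rad
ℓ = θ/κ = 0.93995/1.35265 = 0.69490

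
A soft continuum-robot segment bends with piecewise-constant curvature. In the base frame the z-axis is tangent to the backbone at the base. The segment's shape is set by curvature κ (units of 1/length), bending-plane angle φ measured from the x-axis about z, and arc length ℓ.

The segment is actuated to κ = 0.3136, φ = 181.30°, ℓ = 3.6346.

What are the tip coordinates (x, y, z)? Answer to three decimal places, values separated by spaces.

-1.856 -0.042 2.897

θ = κ·ℓ = 0.3136 × 3.6346 = 1.13981 rad
ρ = (1 − cos θ)/κ = (1 − 0.41777)/0.3136 = 1.85661
z = sin θ / κ = 0.90855/0.3136 = 2.89718
x = ρ cos φ = 1.85661 × cos(181.30°) = -1.85613
y = ρ sin φ = 1.85661 × sin(181.30°) = -0.04212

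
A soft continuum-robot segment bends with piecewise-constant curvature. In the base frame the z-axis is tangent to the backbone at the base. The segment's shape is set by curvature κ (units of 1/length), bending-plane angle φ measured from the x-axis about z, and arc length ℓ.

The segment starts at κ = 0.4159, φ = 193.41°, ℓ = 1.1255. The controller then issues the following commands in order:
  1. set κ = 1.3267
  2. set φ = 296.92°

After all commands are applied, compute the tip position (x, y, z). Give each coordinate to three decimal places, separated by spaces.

initial: κ=0.4159, φ=193.41°, ℓ=1.1255
cmd 1: set κ=1.3267 → (κ,φ,ℓ)=(1.3267,193.41°,1.1255) → tip=(-0.6764,-0.1613,0.7515)
cmd 2: set φ=296.92° → (κ,φ,ℓ)=(1.3267,296.92°,1.1255) → tip=(0.3148,-0.6200,0.7515)

0.315 -0.620 0.751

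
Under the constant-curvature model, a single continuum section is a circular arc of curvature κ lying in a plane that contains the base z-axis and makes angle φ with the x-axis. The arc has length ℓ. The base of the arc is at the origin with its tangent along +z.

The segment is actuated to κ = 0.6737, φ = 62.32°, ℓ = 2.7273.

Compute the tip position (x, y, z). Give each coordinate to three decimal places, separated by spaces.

θ = κ·ℓ = 0.6737 × 2.7273 = 1.83738 rad
ρ = (1 − cos θ)/κ = (1 − -0.26344)/0.6737 = 1.87537
z = sin θ / κ = 0.96468/0.6737 = 1.43191
x = ρ cos φ = 1.87537 × cos(62.32°) = 0.87117
y = ρ sin φ = 1.87537 × sin(62.32°) = 1.66075

0.871 1.661 1.432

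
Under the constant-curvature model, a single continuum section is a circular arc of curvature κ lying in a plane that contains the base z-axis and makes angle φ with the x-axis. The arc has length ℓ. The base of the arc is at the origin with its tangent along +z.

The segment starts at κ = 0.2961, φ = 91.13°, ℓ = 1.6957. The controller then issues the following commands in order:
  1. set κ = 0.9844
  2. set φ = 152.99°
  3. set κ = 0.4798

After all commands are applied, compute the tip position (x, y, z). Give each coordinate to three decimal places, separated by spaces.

initial: κ=0.2961, φ=91.13°, ℓ=1.6957
cmd 1: set κ=0.9844 → (κ,φ,ℓ)=(0.9844,91.13°,1.6957) → tip=(-0.0220,1.1155,1.0109)
cmd 2: set φ=152.99° → (κ,φ,ℓ)=(0.9844,152.99°,1.6957) → tip=(-0.9940,0.5067,1.0109)
cmd 3: set κ=0.4798 → (κ,φ,ℓ)=(0.4798,152.99°,1.6957) → tip=(-0.5814,0.2964,1.5147)

-0.581 0.296 1.515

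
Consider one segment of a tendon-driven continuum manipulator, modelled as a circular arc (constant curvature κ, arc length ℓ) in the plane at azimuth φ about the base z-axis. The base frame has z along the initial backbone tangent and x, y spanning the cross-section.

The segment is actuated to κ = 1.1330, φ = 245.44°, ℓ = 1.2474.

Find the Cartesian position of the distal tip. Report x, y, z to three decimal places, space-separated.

-0.309 -0.677 0.872

θ = κ·ℓ = 1.1330 × 1.2474 = 1.41330 rad
ρ = (1 − cos θ)/κ = (1 − 0.15684)/1.1330 = 0.74418
z = sin θ / κ = 0.98762/1.1330 = 0.87169
x = ρ cos φ = 0.74418 × cos(245.44°) = -0.30932
y = ρ sin φ = 0.74418 × sin(245.44°) = -0.67685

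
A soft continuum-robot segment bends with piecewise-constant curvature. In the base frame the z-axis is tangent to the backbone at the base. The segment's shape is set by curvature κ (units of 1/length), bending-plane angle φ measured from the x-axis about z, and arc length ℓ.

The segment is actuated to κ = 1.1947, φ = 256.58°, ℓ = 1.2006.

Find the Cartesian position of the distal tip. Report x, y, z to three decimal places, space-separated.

-0.168 -0.703 0.829

θ = κ·ℓ = 1.1947 × 1.2006 = 1.43436 rad
ρ = (1 − cos θ)/κ = (1 − 0.13602)/1.1947 = 0.72318
z = sin θ / κ = 0.99071/1.1947 = 0.82925
x = ρ cos φ = 0.72318 × cos(256.58°) = -0.16784
y = ρ sin φ = 0.72318 × sin(256.58°) = -0.70343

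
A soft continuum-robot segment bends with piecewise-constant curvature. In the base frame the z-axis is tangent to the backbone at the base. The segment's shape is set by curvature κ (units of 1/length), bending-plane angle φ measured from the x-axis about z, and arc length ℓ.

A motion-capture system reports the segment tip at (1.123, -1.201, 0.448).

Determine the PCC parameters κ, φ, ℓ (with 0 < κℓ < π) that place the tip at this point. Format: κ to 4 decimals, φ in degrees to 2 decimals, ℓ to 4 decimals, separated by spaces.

ρ = √(x²+y²) = √(1.123² + -1.201²) = 1.64424
φ = atan2(y, x) mod 360° = atan2(-1.201, 1.123) = 313.0777°
|p|² = ρ² + z² = 1.64424² + 0.448² = 2.90423
κ = 2ρ / |p|² = 2×1.64424 / 2.90423 = 1.13231
θ = 2·atan2(ρ, z) = 2·atan2(1.64424, 0.448) = 2.60957 rad
ℓ = θ/κ = 2.60957/1.13231 = 2.30465

1.1323 313.08 2.3047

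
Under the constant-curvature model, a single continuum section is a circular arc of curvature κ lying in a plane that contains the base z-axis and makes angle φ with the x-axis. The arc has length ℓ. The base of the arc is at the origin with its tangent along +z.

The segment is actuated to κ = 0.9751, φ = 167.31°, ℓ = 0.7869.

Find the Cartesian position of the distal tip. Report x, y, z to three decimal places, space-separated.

θ = κ·ℓ = 0.9751 × 0.7869 = 0.76731 rad
ρ = (1 − cos θ)/κ = (1 − 0.71978)/0.9751 = 0.28737
z = sin θ / κ = 0.69420/0.9751 = 0.71193
x = ρ cos φ = 0.28737 × cos(167.31°) = -0.28035
y = ρ sin φ = 0.28737 × sin(167.31°) = 0.06313

-0.280 0.063 0.712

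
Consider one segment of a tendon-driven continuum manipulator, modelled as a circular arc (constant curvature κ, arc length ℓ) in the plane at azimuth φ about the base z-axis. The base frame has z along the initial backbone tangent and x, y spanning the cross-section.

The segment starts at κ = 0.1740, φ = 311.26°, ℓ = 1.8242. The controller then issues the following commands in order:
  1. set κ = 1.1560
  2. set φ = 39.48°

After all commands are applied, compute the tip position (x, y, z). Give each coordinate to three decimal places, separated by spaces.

1.010 0.832 0.743

initial: κ=0.1740, φ=311.26°, ℓ=1.8242
cmd 1: set κ=1.1560 → (κ,φ,ℓ)=(1.1560,311.26°,1.8242) → tip=(0.8628,-0.9835,0.7429)
cmd 2: set φ=39.48° → (κ,φ,ℓ)=(1.1560,39.48°,1.8242) → tip=(1.0098,0.8318,0.7429)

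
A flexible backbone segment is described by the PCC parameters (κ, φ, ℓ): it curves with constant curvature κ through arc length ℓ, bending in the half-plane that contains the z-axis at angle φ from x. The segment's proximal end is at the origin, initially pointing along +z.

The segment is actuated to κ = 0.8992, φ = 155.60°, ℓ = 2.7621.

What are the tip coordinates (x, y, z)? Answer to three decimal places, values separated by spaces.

θ = κ·ℓ = 0.8992 × 2.7621 = 2.48368 rad
ρ = (1 − cos θ)/κ = (1 − -0.79127)/0.8992 = 1.99207
z = sin θ / κ = 0.61147/0.8992 = 0.68001
x = ρ cos φ = 1.99207 × cos(155.60°) = -1.81415
y = ρ sin φ = 1.99207 × sin(155.60°) = 0.82293

-1.814 0.823 0.680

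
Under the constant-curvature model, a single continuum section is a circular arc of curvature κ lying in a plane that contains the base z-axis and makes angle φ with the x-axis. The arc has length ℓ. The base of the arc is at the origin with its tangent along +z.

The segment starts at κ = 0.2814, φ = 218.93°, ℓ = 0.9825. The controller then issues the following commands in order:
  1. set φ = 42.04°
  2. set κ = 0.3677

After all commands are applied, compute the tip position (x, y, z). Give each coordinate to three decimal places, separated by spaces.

0.130 0.118 0.961

initial: κ=0.2814, φ=218.93°, ℓ=0.9825
cmd 1: set φ=42.04° → (κ,φ,ℓ)=(0.2814,42.04°,0.9825) → tip=(0.1002,0.0904,0.9700)
cmd 2: set κ=0.3677 → (κ,φ,ℓ)=(0.3677,42.04°,0.9825) → tip=(0.1304,0.1176,0.9613)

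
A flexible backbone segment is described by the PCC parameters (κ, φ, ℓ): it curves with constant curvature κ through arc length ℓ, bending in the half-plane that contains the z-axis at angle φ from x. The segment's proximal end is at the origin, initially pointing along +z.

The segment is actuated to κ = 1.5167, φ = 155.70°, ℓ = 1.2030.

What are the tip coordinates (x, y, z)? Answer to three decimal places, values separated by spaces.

θ = κ·ℓ = 1.5167 × 1.2030 = 1.82459 rad
ρ = (1 − cos θ)/κ = (1 − -0.25108)/1.5167 = 0.82487
z = sin θ / κ = 0.96797/1.5167 = 0.63821
x = ρ cos φ = 0.82487 × cos(155.70°) = -0.75179
y = ρ sin φ = 0.82487 × sin(155.70°) = 0.33945

-0.752 0.339 0.638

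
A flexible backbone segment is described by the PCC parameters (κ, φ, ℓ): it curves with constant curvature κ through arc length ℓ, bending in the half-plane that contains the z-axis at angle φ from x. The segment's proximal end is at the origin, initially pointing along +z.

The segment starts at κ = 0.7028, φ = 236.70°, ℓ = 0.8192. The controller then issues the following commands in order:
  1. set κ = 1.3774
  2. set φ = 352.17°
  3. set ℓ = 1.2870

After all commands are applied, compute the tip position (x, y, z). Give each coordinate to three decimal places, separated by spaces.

initial: κ=0.7028, φ=236.70°, ℓ=0.8192
cmd 1: set κ=1.3774 → (κ,φ,ℓ)=(1.3774,236.70°,0.8192) → tip=(-0.2279,-0.3470,0.6561)
cmd 2: set φ=352.17° → (κ,φ,ℓ)=(1.3774,352.17°,0.8192) → tip=(0.4113,-0.0566,0.6561)
cmd 3: set ℓ=1.2870 → (κ,φ,ℓ)=(1.3774,352.17°,1.2870) → tip=(0.8635,-0.1187,0.7113)

0.863 -0.119 0.711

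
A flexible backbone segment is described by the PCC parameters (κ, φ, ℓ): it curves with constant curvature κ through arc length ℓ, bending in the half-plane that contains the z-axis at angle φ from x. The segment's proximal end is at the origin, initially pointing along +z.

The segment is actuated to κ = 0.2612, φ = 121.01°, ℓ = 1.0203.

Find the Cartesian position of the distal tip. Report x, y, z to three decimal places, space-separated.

θ = κ·ℓ = 0.2612 × 1.0203 = 0.26650 rad
ρ = (1 − cos θ)/κ = (1 − 0.96470)/0.2612 = 0.13515
z = sin θ / κ = 0.26336/0.2612 = 1.00827
x = ρ cos φ = 0.13515 × cos(121.01°) = -0.06963
y = ρ sin φ = 0.13515 × sin(121.01°) = 0.11584

-0.070 0.116 1.008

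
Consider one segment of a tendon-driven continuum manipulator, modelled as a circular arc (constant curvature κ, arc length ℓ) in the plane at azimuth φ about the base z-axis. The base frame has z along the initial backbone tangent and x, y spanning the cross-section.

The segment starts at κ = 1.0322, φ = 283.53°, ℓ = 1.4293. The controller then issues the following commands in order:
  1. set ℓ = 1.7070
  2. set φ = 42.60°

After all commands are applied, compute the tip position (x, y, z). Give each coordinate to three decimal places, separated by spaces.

0.849 0.780 0.951

initial: κ=1.0322, φ=283.53°, ℓ=1.4293
cmd 1: set ℓ=1.7070 → (κ,φ,ℓ)=(1.0322,283.53°,1.7070) → tip=(0.2697,-1.1209,0.9512)
cmd 2: set φ=42.60° → (κ,φ,ℓ)=(1.0322,42.60°,1.7070) → tip=(0.8486,0.7804,0.9512)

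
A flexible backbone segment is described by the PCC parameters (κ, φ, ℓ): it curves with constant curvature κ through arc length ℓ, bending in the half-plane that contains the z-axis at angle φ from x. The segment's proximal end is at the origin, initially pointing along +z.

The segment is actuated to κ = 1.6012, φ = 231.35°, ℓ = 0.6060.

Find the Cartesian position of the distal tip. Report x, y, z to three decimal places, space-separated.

-0.170 -0.212 0.515

θ = κ·ℓ = 1.6012 × 0.6060 = 0.97033 rad
ρ = (1 − cos θ)/κ = (1 − 0.56503)/1.6012 = 0.27165
z = sin θ / κ = 0.82507/1.6012 = 0.51528
x = ρ cos φ = 0.27165 × cos(231.35°) = -0.16966
y = ρ sin φ = 0.27165 × sin(231.35°) = -0.21215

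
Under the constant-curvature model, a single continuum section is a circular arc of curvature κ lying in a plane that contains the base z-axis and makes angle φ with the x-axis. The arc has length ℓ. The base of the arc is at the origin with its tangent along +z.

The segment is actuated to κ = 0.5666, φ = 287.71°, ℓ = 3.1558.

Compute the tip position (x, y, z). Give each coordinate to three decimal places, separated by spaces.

0.653 -2.044 1.723

θ = κ·ℓ = 0.5666 × 3.1558 = 1.78808 rad
ρ = (1 − cos θ)/κ = (1 − -0.21557)/0.5666 = 2.14538
z = sin θ / κ = 0.97649/0.5666 = 1.72342
x = ρ cos φ = 2.14538 × cos(287.71°) = 0.65262
y = ρ sin φ = 2.14538 × sin(287.71°) = -2.04371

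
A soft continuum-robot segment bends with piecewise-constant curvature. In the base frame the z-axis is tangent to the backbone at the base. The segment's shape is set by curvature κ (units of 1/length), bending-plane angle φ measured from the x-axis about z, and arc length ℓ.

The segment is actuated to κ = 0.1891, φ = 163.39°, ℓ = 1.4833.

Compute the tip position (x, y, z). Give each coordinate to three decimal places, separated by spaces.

θ = κ·ℓ = 0.1891 × 1.4833 = 0.28049 rad
ρ = (1 − cos θ)/κ = (1 − 0.96092)/0.1891 = 0.20667
z = sin θ / κ = 0.27683/0.1891 = 1.46393
x = ρ cos φ = 0.20667 × cos(163.39°) = -0.19804
y = ρ sin φ = 0.20667 × sin(163.39°) = 0.05908

-0.198 0.059 1.464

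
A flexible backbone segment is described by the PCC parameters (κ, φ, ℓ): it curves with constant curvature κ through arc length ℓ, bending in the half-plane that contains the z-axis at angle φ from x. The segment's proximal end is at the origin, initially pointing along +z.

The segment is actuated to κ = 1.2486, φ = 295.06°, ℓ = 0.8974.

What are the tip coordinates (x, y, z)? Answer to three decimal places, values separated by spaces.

θ = κ·ℓ = 1.2486 × 0.8974 = 1.12049 rad
ρ = (1 − cos θ)/κ = (1 − 0.43524)/1.2486 = 0.45232
z = sin θ / κ = 0.90032/1.2486 = 0.72106
x = ρ cos φ = 0.45232 × cos(295.06°) = 0.19159
y = ρ sin φ = 0.45232 × sin(295.06°) = -0.40974

0.192 -0.410 0.721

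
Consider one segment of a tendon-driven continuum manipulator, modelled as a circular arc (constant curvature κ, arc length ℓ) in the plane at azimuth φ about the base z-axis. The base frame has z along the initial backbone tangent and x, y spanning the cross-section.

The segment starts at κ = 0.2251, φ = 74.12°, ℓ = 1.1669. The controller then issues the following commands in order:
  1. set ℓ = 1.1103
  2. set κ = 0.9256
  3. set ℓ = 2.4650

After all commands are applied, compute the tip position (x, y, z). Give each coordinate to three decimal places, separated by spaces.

0.488 1.717 0.819

initial: κ=0.2251, φ=74.12°, ℓ=1.1669
cmd 1: set ℓ=1.1103 → (κ,φ,ℓ)=(0.2251,74.12°,1.1103) → tip=(0.0378,0.1328,1.0988)
cmd 2: set κ=0.9256 → (κ,φ,ℓ)=(0.9256,74.12°,1.1103) → tip=(0.1428,0.5021,0.9249)
cmd 3: set ℓ=2.4650 → (κ,φ,ℓ)=(0.9256,74.12°,2.4650) → tip=(0.4885,1.7171,0.8188)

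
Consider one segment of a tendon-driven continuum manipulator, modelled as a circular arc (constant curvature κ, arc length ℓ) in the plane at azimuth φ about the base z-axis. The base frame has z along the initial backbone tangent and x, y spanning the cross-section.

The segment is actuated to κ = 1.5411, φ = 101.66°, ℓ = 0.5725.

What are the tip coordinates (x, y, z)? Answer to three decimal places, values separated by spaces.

-0.048 0.232 0.501

θ = κ·ℓ = 1.5411 × 0.5725 = 0.88228 rad
ρ = (1 − cos θ)/κ = (1 − 0.63539)/1.5411 = 0.23659
z = sin θ / κ = 0.77219/1.5411 = 0.50106
x = ρ cos φ = 0.23659 × cos(101.66°) = -0.04782
y = ρ sin φ = 0.23659 × sin(101.66°) = 0.23171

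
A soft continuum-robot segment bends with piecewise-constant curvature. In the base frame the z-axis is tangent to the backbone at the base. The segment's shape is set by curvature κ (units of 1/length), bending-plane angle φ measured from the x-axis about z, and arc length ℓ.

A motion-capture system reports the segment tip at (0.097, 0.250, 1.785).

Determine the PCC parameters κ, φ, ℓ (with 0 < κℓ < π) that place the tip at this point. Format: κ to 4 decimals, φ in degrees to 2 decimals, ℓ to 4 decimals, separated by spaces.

ρ = √(x²+y²) = √(0.097² + 0.250²) = 0.26816
φ = atan2(y, x) mod 360° = atan2(0.250, 0.097) = 68.7937°
|p|² = ρ² + z² = 0.26816² + 1.785² = 3.25813
κ = 2ρ / |p|² = 2×0.26816 / 3.25813 = 0.16461
θ = 2·atan2(ρ, z) = 2·atan2(0.26816, 1.785) = 0.29823 rad
ℓ = θ/κ = 0.29823/0.16461 = 1.81174

0.1646 68.79 1.8117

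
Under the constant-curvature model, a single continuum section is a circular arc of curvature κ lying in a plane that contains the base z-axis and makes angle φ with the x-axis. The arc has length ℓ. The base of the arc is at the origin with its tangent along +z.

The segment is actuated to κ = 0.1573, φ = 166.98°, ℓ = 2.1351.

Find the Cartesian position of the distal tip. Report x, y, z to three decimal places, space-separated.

θ = κ·ℓ = 0.1573 × 2.1351 = 0.33585 rad
ρ = (1 − cos θ)/κ = (1 − 0.94413)/0.1573 = 0.35518
z = sin θ / κ = 0.32957/0.1573 = 2.09519
x = ρ cos φ = 0.35518 × cos(166.98°) = -0.34605
y = ρ sin φ = 0.35518 × sin(166.98°) = 0.08002

-0.346 0.080 2.095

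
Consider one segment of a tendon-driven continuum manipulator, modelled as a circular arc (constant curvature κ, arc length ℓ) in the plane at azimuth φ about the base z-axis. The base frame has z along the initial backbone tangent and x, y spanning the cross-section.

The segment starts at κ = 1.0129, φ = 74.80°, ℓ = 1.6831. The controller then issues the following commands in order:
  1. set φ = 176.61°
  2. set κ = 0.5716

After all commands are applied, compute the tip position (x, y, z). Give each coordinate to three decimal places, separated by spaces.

initial: κ=1.0129, φ=74.80°, ℓ=1.6831
cmd 1: set φ=176.61° → (κ,φ,ℓ)=(1.0129,176.61°,1.6831) → tip=(-1.1172,0.0662,0.9784)
cmd 2: set κ=0.5716 → (κ,φ,ℓ)=(0.5716,176.61°,1.6831) → tip=(-0.7478,0.0443,1.4352)

-0.748 0.044 1.435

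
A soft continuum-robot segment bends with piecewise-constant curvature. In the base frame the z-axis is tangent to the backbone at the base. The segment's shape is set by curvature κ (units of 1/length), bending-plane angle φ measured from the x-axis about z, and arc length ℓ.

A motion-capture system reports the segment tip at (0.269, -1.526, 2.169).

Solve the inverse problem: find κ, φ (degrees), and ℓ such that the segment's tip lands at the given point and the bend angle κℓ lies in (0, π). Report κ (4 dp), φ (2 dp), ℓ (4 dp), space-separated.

ρ = √(x²+y²) = √(0.269² + -1.526²) = 1.54953
φ = atan2(y, x) mod 360° = atan2(-1.526, 0.269) = 279.9973°
|p|² = ρ² + z² = 1.54953² + 2.169² = 7.10560
κ = 2ρ / |p|² = 2×1.54953 / 7.10560 = 0.43614
θ = 2·atan2(ρ, z) = 2·atan2(1.54953, 2.169) = 1.24065 rad
ℓ = θ/κ = 1.24065/0.43614 = 2.84459

0.4361 280.00 2.8446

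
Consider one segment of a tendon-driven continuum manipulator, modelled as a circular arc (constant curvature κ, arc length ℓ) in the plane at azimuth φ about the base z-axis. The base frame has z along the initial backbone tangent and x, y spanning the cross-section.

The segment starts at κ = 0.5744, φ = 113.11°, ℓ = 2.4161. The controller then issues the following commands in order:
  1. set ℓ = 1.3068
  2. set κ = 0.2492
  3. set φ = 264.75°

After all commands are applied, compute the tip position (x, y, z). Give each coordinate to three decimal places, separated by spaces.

-0.019 -0.210 1.284

initial: κ=0.5744, φ=113.11°, ℓ=2.4161
cmd 1: set ℓ=1.3068 → (κ,φ,ℓ)=(0.5744,113.11°,1.3068) → tip=(-0.1836,0.4303,1.1875)
cmd 2: set κ=0.2492 → (κ,φ,ℓ)=(0.2492,113.11°,1.3068) → tip=(-0.0828,0.1940,1.2838)
cmd 3: set φ=264.75° → (κ,φ,ℓ)=(0.2492,264.75°,1.3068) → tip=(-0.0193,-0.2100,1.2838)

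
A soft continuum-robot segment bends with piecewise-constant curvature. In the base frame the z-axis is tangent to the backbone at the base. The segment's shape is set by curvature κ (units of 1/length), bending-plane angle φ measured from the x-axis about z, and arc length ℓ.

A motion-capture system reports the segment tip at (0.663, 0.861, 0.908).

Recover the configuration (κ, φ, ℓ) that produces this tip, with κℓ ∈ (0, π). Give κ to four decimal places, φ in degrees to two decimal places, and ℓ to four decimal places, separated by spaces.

ρ = √(x²+y²) = √(0.663² + 0.861²) = 1.08669
φ = atan2(y, x) mod 360° = atan2(0.861, 0.663) = 52.4025°
|p|² = ρ² + z² = 1.08669² + 0.908² = 2.00535
κ = 2ρ / |p|² = 2×1.08669 / 2.00535 = 1.08379
θ = 2·atan2(ρ, z) = 2·atan2(1.08669, 0.908) = 1.74948 rad
ℓ = θ/κ = 1.74948/1.08379 = 1.61423

1.0838 52.40 1.6142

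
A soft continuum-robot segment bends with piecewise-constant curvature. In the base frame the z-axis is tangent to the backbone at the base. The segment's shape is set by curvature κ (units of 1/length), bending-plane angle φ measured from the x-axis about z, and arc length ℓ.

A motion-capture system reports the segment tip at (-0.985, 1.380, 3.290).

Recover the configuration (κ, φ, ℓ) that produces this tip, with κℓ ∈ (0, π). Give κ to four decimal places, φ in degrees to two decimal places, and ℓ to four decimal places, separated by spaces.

ρ = √(x²+y²) = √(-0.985² + 1.380²) = 1.69547
φ = atan2(y, x) mod 360° = atan2(1.380, -0.985) = 125.5180°
|p|² = ρ² + z² = 1.69547² + 3.290² = 13.69872
κ = 2ρ / |p|² = 2×1.69547 / 13.69872 = 0.24754
θ = 2·atan2(ρ, z) = 2·atan2(1.69547, 3.290) = 0.95169 rad
ℓ = θ/κ = 0.95169/0.24754 = 3.84463

0.2475 125.52 3.8446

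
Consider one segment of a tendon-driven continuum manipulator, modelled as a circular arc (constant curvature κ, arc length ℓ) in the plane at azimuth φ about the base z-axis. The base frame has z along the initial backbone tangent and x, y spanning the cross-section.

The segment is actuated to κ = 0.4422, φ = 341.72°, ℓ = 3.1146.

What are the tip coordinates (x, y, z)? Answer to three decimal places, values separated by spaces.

1.734 -0.573 2.219

θ = κ·ℓ = 0.4422 × 3.1146 = 1.37728 rad
ρ = (1 − cos θ)/κ = (1 − 0.19231)/0.4422 = 1.82652
z = sin θ / κ = 0.98133/0.4422 = 2.21921
x = ρ cos φ = 1.82652 × cos(341.72°) = 1.73434
y = ρ sin φ = 1.82652 × sin(341.72°) = -0.57291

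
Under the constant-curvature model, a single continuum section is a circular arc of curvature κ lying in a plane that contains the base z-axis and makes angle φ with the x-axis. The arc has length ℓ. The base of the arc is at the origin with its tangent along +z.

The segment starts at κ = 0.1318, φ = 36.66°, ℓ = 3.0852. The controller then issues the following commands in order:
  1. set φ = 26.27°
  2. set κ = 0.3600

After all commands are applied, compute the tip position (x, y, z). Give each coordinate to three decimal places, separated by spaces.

initial: κ=0.1318, φ=36.66°, ℓ=3.0852
cmd 1: set φ=26.27° → (κ,φ,ℓ)=(0.1318,26.27°,3.0852) → tip=(0.5548,0.2738,3.0009)
cmd 2: set κ=0.3600 → (κ,φ,ℓ)=(0.3600,26.27°,3.0852) → tip=(1.3848,0.6835,2.4889)

1.385 0.684 2.489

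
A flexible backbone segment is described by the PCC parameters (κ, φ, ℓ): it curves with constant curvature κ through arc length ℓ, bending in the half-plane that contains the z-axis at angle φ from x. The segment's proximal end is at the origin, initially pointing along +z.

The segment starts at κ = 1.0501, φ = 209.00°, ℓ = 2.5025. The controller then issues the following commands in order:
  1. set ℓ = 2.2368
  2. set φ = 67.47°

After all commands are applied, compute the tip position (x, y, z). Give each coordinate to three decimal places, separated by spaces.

initial: κ=1.0501, φ=209.00°, ℓ=2.5025
cmd 1: set ℓ=2.2368 → (κ,φ,ℓ)=(1.0501,209.00°,2.2368) → tip=(-1.4175,-0.7857,0.6783)
cmd 2: set φ=67.47° → (κ,φ,ℓ)=(1.0501,67.47°,2.2368) → tip=(0.6210,1.4970,0.6783)

0.621 1.497 0.678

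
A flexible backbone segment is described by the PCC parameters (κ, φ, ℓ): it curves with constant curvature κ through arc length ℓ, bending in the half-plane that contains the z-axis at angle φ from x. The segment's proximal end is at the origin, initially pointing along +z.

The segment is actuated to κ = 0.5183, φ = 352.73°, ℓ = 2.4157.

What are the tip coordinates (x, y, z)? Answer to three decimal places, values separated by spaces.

1.314 -0.168 1.832

θ = κ·ℓ = 0.5183 × 2.4157 = 1.25206 rad
ρ = (1 − cos θ)/κ = (1 − 0.31337)/0.5183 = 1.32477
z = sin θ / κ = 0.94963/0.5183 = 1.83220
x = ρ cos φ = 1.32477 × cos(352.73°) = 1.31412
y = ρ sin φ = 1.32477 × sin(352.73°) = -0.16764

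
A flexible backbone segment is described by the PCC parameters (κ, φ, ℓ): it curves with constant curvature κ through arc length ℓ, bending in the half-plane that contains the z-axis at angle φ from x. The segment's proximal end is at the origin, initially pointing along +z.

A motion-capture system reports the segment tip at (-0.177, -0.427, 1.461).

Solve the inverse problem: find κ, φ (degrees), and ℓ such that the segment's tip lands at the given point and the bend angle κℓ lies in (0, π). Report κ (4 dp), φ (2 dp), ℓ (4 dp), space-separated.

ρ = √(x²+y²) = √(-0.177² + -0.427²) = 0.46223
φ = atan2(y, x) mod 360° = atan2(-0.427, -0.177) = 247.4850°
|p|² = ρ² + z² = 0.46223² + 1.461² = 2.34818
κ = 2ρ / |p|² = 2×0.46223 / 2.34818 = 0.39369
θ = 2·atan2(ρ, z) = 2·atan2(0.46223, 1.461) = 0.61283 rad
ℓ = θ/κ = 0.61283/0.39369 = 1.55662

0.3937 247.49 1.5566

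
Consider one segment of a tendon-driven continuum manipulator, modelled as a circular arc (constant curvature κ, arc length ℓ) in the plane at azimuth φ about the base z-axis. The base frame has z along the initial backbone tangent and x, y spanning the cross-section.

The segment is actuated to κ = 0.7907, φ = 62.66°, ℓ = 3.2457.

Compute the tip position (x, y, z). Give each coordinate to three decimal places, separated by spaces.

1.068 2.066 0.688

θ = κ·ℓ = 0.7907 × 3.2457 = 2.56637 rad
ρ = (1 − cos θ)/κ = (1 − -0.83907)/0.7907 = 2.32588
z = sin θ / κ = 0.54402/0.7907 = 0.68802
x = ρ cos φ = 2.32588 × cos(62.66°) = 1.06821
y = ρ sin φ = 2.32588 × sin(62.66°) = 2.06607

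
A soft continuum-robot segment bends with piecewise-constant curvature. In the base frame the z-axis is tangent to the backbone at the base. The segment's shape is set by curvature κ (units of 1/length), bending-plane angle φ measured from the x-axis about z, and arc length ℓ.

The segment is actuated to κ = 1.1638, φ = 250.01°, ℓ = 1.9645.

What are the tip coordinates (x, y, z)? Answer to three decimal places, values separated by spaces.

θ = κ·ℓ = 1.1638 × 1.9645 = 2.28629 rad
ρ = (1 − cos θ)/κ = (1 − -0.65599)/1.1638 = 1.42291
z = sin θ / κ = 0.75477/1.1638 = 0.64854
x = ρ cos φ = 1.42291 × cos(250.01°) = -0.48643
y = ρ sin φ = 1.42291 × sin(250.01°) = -1.33719

-0.486 -1.337 0.649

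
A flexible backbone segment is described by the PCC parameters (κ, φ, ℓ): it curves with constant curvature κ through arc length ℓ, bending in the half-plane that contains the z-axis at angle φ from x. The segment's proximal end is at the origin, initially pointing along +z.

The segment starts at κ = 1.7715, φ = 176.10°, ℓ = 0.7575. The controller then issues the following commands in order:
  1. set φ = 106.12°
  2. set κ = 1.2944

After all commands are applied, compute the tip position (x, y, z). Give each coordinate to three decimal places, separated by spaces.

-0.095 0.329 0.642

initial: κ=1.7715, φ=176.10°, ℓ=0.7575
cmd 1: set φ=106.12° → (κ,φ,ℓ)=(1.7715,106.12°,0.7575) → tip=(-0.1212,0.4193,0.5498)
cmd 2: set κ=1.2944 → (κ,φ,ℓ)=(1.2944,106.12°,0.7575) → tip=(-0.0951,0.3291,0.6418)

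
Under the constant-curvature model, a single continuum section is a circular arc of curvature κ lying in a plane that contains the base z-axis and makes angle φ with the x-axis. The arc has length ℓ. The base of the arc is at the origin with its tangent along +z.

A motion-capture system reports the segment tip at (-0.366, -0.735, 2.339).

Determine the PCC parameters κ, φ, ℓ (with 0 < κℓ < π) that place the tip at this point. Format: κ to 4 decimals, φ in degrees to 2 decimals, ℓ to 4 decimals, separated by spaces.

0.2672 243.53 2.5267

ρ = √(x²+y²) = √(-0.366² + -0.735²) = 0.82109
φ = atan2(y, x) mod 360° = atan2(-0.735, -0.366) = 243.5286°
|p|² = ρ² + z² = 0.82109² + 2.339² = 6.14510
κ = 2ρ / |p|² = 2×0.82109 / 6.14510 = 0.26723
θ = 2·atan2(ρ, z) = 2·atan2(0.82109, 2.339) = 0.67520 rad
ℓ = θ/κ = 0.67520/0.26723 = 2.52665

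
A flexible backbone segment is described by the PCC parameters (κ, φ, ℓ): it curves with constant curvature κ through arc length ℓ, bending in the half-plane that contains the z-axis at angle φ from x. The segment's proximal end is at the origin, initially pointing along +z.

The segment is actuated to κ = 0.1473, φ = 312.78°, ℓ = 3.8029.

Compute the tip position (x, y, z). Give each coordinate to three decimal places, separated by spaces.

θ = κ·ℓ = 0.1473 × 3.8029 = 0.56017 rad
ρ = (1 − cos θ)/κ = (1 − 0.84717)/0.1473 = 1.03757
z = sin θ / κ = 0.53133/0.1473 = 3.60711
x = ρ cos φ = 1.03757 × cos(312.78°) = 0.70470
y = ρ sin φ = 1.03757 × sin(312.78°) = -0.76154

0.705 -0.762 3.607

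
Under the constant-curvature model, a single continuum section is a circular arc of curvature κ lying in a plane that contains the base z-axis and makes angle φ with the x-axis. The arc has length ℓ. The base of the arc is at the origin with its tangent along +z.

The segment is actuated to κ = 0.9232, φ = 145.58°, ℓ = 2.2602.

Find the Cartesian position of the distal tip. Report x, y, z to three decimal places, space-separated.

θ = κ·ℓ = 0.9232 × 2.2602 = 2.08662 rad
ρ = (1 − cos θ)/κ = (1 − -0.49325)/0.9232 = 1.61747
z = sin θ / κ = 0.86989/0.9232 = 0.94225
x = ρ cos φ = 1.61747 × cos(145.58°) = -1.33428
y = ρ sin φ = 1.61747 × sin(145.58°) = 0.91428

-1.334 0.914 0.942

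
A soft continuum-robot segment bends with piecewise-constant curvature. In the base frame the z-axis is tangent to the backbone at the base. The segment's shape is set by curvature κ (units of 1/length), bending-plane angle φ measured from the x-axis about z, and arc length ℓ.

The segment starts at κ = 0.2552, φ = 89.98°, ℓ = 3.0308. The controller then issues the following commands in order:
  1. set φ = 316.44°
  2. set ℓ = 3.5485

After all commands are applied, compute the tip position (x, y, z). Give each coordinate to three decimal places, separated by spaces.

initial: κ=0.2552, φ=89.98°, ℓ=3.0308
cmd 1: set φ=316.44° → (κ,φ,ℓ)=(0.2552,316.44°,3.0308) → tip=(0.8079,-0.7682,2.7375)
cmd 2: set ℓ=3.5485 → (κ,φ,ℓ)=(0.2552,316.44°,3.5485) → tip=(1.0869,-1.0336,3.0830)

1.087 -1.034 3.083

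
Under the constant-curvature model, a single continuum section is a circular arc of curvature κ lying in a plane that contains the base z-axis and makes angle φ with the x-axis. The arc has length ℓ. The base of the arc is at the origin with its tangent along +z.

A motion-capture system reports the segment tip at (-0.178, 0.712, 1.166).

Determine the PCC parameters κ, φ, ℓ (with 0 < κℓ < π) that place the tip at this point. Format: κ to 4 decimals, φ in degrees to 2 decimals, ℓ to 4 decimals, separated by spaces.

ρ = √(x²+y²) = √(-0.178² + 0.712²) = 0.73391
φ = atan2(y, x) mod 360° = atan2(0.712, -0.178) = 104.0362°
|p|² = ρ² + z² = 0.73391² + 1.166² = 1.89818
κ = 2ρ / |p|² = 2×0.73391 / 1.89818 = 0.77328
θ = 2·atan2(ρ, z) = 2·atan2(0.73391, 1.166) = 1.12355 rad
ℓ = θ/κ = 1.12355/0.77328 = 1.45297

0.7733 104.04 1.4530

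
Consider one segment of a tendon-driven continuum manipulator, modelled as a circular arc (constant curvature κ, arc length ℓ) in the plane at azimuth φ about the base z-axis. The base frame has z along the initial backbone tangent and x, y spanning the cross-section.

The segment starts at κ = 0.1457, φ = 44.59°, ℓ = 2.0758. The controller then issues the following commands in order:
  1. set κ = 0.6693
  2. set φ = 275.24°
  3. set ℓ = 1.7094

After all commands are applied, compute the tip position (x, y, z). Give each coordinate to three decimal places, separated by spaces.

initial: κ=0.1457, φ=44.59°, ℓ=2.0758
cmd 1: set κ=0.6693 → (κ,φ,ℓ)=(0.6693,44.59°,2.0758) → tip=(0.8720,0.8596,1.4696)
cmd 2: set φ=275.24° → (κ,φ,ℓ)=(0.6693,275.24°,2.0758) → tip=(0.1118,-1.2193,1.4696)
cmd 3: set ℓ=1.7094 → (κ,φ,ℓ)=(0.6693,275.24°,1.7094) → tip=(0.0800,-0.8721,1.3601)

0.080 -0.872 1.360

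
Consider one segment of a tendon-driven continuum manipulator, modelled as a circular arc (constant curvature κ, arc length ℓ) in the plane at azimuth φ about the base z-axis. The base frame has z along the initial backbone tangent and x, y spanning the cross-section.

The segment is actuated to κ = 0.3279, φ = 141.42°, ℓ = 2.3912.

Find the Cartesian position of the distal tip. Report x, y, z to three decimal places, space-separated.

θ = κ·ℓ = 0.3279 × 2.3912 = 0.78407 rad
ρ = (1 − cos θ)/κ = (1 − 0.70804)/0.3279 = 0.89039
z = sin θ / κ = 0.70617/0.3279 = 2.15361
x = ρ cos φ = 0.89039 × cos(141.42°) = -0.69605
y = ρ sin φ = 0.89039 × sin(141.42°) = 0.55525

-0.696 0.555 2.154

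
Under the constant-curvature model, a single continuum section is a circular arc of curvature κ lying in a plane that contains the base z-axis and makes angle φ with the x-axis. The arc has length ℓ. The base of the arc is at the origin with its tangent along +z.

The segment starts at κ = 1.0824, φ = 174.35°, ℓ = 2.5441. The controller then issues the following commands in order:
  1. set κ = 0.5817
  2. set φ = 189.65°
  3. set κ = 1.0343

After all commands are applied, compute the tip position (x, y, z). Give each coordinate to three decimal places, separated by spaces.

-1.785 -0.303 0.472

initial: κ=1.0824, φ=174.35°, ℓ=2.5441
cmd 1: set κ=0.5817 → (κ,φ,ℓ)=(0.5817,174.35°,2.5441) → tip=(-1.5555,0.1539,1.7120)
cmd 2: set φ=189.65° → (κ,φ,ℓ)=(0.5817,189.65°,2.5441) → tip=(-1.5409,-0.2620,1.7120)
cmd 3: set κ=1.0343 → (κ,φ,ℓ)=(1.0343,189.65°,2.5441) → tip=(-1.7849,-0.3035,0.4722)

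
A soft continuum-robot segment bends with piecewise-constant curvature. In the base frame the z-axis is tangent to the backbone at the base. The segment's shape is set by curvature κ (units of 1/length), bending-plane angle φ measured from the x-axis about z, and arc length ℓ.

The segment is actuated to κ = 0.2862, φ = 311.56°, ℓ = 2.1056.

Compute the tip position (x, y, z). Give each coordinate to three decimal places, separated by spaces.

0.408 -0.461 1.980

θ = κ·ℓ = 0.2862 × 2.1056 = 0.60262 rad
ρ = (1 − cos θ)/κ = (1 − 0.82385)/0.2862 = 0.61547
z = sin θ / κ = 0.56681/0.2862 = 1.98045
x = ρ cos φ = 0.61547 × cos(311.56°) = 0.40831
y = ρ sin φ = 0.61547 × sin(311.56°) = -0.46053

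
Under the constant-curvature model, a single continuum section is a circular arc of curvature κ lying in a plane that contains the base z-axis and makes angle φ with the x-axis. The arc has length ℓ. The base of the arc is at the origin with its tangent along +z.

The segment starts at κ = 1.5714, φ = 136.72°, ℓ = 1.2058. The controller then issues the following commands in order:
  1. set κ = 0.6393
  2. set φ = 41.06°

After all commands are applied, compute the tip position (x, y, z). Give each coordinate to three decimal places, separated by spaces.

initial: κ=1.5714, φ=136.72°, ℓ=1.2058
cmd 1: set κ=0.6393 → (κ,φ,ℓ)=(0.6393,136.72°,1.2058) → tip=(-0.3219,0.3032,1.0899)
cmd 2: set φ=41.06° → (κ,φ,ℓ)=(0.6393,41.06°,1.2058) → tip=(0.3334,0.2905,1.0899)

0.333 0.290 1.090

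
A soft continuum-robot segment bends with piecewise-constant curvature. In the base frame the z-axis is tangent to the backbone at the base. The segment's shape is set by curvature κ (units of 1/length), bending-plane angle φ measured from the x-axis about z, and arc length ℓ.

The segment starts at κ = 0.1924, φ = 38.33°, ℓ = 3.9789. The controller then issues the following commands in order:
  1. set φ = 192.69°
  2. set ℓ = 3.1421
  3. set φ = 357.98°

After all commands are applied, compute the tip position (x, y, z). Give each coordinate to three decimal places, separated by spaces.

initial: κ=0.1924, φ=38.33°, ℓ=3.9789
cmd 1: set φ=192.69° → (κ,φ,ℓ)=(0.1924,192.69°,3.9789) → tip=(-1.4146,-0.3185,3.6015)
cmd 2: set ℓ=3.1421 → (κ,φ,ℓ)=(0.1924,192.69°,3.1421) → tip=(-0.8987,-0.2024,2.9542)
cmd 3: set φ=357.98° → (κ,φ,ℓ)=(0.1924,357.98°,3.1421) → tip=(0.9206,-0.0325,2.9542)

0.921 -0.032 2.954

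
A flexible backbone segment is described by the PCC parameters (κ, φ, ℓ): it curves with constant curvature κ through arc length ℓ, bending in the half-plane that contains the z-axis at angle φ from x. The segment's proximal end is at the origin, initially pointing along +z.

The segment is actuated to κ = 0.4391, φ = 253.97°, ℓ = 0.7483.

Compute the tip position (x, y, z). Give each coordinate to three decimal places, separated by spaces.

-0.034 -0.117 0.735

θ = κ·ℓ = 0.4391 × 0.7483 = 0.32858 rad
ρ = (1 − cos θ)/κ = (1 − 0.94650)/0.4391 = 0.12184
z = sin θ / κ = 0.32270/0.4391 = 0.73491
x = ρ cos φ = 0.12184 × cos(253.97°) = -0.03364
y = ρ sin φ = 0.12184 × sin(253.97°) = -0.11710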